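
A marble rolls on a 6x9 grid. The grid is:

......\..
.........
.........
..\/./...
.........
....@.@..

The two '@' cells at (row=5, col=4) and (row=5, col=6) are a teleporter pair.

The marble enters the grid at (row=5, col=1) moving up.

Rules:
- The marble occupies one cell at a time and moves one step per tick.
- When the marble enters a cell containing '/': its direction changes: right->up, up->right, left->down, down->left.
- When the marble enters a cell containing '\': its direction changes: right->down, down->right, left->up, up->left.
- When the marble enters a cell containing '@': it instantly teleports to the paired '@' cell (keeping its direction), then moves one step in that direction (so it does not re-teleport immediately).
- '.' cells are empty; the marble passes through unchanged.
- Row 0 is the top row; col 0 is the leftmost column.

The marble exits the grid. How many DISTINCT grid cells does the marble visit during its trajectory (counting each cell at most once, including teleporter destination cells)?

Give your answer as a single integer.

Answer: 6

Derivation:
Step 1: enter (5,1), '.' pass, move up to (4,1)
Step 2: enter (4,1), '.' pass, move up to (3,1)
Step 3: enter (3,1), '.' pass, move up to (2,1)
Step 4: enter (2,1), '.' pass, move up to (1,1)
Step 5: enter (1,1), '.' pass, move up to (0,1)
Step 6: enter (0,1), '.' pass, move up to (-1,1)
Step 7: at (-1,1) — EXIT via top edge, pos 1
Distinct cells visited: 6 (path length 6)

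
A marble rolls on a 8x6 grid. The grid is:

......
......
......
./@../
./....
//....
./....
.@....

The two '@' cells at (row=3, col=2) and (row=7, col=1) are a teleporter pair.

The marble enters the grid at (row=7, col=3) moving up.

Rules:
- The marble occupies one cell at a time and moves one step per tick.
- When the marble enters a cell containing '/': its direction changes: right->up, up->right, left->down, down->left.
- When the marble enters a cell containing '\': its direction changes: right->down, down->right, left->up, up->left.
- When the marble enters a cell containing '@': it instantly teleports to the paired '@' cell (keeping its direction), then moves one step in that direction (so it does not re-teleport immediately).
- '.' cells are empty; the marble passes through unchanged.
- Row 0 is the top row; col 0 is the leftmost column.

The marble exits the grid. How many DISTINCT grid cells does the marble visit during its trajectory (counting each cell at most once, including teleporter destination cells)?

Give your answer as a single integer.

Answer: 8

Derivation:
Step 1: enter (7,3), '.' pass, move up to (6,3)
Step 2: enter (6,3), '.' pass, move up to (5,3)
Step 3: enter (5,3), '.' pass, move up to (4,3)
Step 4: enter (4,3), '.' pass, move up to (3,3)
Step 5: enter (3,3), '.' pass, move up to (2,3)
Step 6: enter (2,3), '.' pass, move up to (1,3)
Step 7: enter (1,3), '.' pass, move up to (0,3)
Step 8: enter (0,3), '.' pass, move up to (-1,3)
Step 9: at (-1,3) — EXIT via top edge, pos 3
Distinct cells visited: 8 (path length 8)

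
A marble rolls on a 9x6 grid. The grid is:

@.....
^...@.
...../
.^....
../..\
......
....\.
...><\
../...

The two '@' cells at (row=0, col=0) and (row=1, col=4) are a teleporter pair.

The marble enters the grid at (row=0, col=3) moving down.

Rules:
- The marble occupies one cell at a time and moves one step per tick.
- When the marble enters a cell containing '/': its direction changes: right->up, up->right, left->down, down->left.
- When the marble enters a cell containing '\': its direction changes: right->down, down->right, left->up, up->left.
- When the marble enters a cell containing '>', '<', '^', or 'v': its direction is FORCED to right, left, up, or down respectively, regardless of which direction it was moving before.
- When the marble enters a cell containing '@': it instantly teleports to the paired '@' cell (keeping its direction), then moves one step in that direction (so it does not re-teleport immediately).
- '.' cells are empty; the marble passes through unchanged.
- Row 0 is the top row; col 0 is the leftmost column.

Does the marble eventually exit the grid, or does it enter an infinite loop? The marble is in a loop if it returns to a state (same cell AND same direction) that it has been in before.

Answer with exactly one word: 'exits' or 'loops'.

Step 1: enter (0,3), '.' pass, move down to (1,3)
Step 2: enter (1,3), '.' pass, move down to (2,3)
Step 3: enter (2,3), '.' pass, move down to (3,3)
Step 4: enter (3,3), '.' pass, move down to (4,3)
Step 5: enter (4,3), '.' pass, move down to (5,3)
Step 6: enter (5,3), '.' pass, move down to (6,3)
Step 7: enter (6,3), '.' pass, move down to (7,3)
Step 8: enter (7,3), '>' forces down->right, move right to (7,4)
Step 9: enter (7,4), '<' forces right->left, move left to (7,3)
Step 10: enter (7,3), '>' forces left->right, move right to (7,4)
Step 11: at (7,4) dir=right — LOOP DETECTED (seen before)

Answer: loops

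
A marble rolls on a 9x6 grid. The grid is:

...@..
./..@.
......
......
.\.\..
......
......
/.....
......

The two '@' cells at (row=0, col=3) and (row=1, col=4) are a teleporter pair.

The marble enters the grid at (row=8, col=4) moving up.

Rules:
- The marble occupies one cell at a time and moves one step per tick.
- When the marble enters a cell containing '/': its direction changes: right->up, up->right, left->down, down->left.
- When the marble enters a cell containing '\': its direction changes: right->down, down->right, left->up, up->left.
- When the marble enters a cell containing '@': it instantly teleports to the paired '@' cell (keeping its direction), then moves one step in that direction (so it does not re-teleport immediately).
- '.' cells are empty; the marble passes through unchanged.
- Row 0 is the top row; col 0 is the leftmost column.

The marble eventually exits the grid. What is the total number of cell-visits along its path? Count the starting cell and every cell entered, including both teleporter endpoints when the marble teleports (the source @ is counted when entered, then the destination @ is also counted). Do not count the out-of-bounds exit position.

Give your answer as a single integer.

Answer: 9

Derivation:
Step 1: enter (8,4), '.' pass, move up to (7,4)
Step 2: enter (7,4), '.' pass, move up to (6,4)
Step 3: enter (6,4), '.' pass, move up to (5,4)
Step 4: enter (5,4), '.' pass, move up to (4,4)
Step 5: enter (4,4), '.' pass, move up to (3,4)
Step 6: enter (3,4), '.' pass, move up to (2,4)
Step 7: enter (2,4), '.' pass, move up to (1,4)
Step 8: enter (1,4), '@' teleport (1,4)->(0,3), also enter (0,3), move up to (-1,3)
Step 9: at (-1,3) — EXIT via top edge, pos 3
Path length (cell visits): 9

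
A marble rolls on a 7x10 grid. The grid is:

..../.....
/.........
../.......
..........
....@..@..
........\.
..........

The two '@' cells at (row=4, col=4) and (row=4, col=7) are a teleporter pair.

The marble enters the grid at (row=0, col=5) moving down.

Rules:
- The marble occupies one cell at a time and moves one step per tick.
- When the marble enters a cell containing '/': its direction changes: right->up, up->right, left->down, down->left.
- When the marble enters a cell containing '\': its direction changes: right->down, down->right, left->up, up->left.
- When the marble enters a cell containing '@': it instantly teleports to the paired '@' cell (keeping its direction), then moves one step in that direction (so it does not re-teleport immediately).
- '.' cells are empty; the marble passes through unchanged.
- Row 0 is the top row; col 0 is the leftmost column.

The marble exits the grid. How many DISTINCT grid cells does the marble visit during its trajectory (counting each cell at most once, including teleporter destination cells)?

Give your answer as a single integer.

Answer: 7

Derivation:
Step 1: enter (0,5), '.' pass, move down to (1,5)
Step 2: enter (1,5), '.' pass, move down to (2,5)
Step 3: enter (2,5), '.' pass, move down to (3,5)
Step 4: enter (3,5), '.' pass, move down to (4,5)
Step 5: enter (4,5), '.' pass, move down to (5,5)
Step 6: enter (5,5), '.' pass, move down to (6,5)
Step 7: enter (6,5), '.' pass, move down to (7,5)
Step 8: at (7,5) — EXIT via bottom edge, pos 5
Distinct cells visited: 7 (path length 7)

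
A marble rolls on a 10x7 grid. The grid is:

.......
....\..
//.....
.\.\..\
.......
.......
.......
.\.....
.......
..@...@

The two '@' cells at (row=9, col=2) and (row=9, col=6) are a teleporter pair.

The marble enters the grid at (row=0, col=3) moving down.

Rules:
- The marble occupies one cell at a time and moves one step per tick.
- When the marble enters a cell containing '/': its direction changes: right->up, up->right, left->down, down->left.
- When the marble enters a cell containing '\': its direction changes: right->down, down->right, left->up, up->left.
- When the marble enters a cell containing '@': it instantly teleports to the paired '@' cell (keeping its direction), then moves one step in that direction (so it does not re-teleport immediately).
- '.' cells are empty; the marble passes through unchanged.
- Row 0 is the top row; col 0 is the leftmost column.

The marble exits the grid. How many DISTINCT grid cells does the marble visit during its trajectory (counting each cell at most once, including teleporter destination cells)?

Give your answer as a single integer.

Step 1: enter (0,3), '.' pass, move down to (1,3)
Step 2: enter (1,3), '.' pass, move down to (2,3)
Step 3: enter (2,3), '.' pass, move down to (3,3)
Step 4: enter (3,3), '\' deflects down->right, move right to (3,4)
Step 5: enter (3,4), '.' pass, move right to (3,5)
Step 6: enter (3,5), '.' pass, move right to (3,6)
Step 7: enter (3,6), '\' deflects right->down, move down to (4,6)
Step 8: enter (4,6), '.' pass, move down to (5,6)
Step 9: enter (5,6), '.' pass, move down to (6,6)
Step 10: enter (6,6), '.' pass, move down to (7,6)
Step 11: enter (7,6), '.' pass, move down to (8,6)
Step 12: enter (8,6), '.' pass, move down to (9,6)
Step 13: enter (9,6), '@' teleport (9,6)->(9,2), also enter (9,2), move down to (10,2)
Step 14: at (10,2) — EXIT via bottom edge, pos 2
Distinct cells visited: 14 (path length 14)

Answer: 14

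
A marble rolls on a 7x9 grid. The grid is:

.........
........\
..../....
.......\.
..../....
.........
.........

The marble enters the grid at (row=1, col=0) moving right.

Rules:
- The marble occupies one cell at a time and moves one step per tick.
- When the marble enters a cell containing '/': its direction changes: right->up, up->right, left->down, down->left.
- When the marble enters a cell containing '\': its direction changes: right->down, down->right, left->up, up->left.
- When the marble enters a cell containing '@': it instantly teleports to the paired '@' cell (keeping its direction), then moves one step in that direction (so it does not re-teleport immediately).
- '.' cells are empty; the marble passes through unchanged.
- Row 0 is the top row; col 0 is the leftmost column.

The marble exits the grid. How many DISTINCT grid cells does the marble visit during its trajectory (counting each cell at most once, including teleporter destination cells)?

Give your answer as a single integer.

Step 1: enter (1,0), '.' pass, move right to (1,1)
Step 2: enter (1,1), '.' pass, move right to (1,2)
Step 3: enter (1,2), '.' pass, move right to (1,3)
Step 4: enter (1,3), '.' pass, move right to (1,4)
Step 5: enter (1,4), '.' pass, move right to (1,5)
Step 6: enter (1,5), '.' pass, move right to (1,6)
Step 7: enter (1,6), '.' pass, move right to (1,7)
Step 8: enter (1,7), '.' pass, move right to (1,8)
Step 9: enter (1,8), '\' deflects right->down, move down to (2,8)
Step 10: enter (2,8), '.' pass, move down to (3,8)
Step 11: enter (3,8), '.' pass, move down to (4,8)
Step 12: enter (4,8), '.' pass, move down to (5,8)
Step 13: enter (5,8), '.' pass, move down to (6,8)
Step 14: enter (6,8), '.' pass, move down to (7,8)
Step 15: at (7,8) — EXIT via bottom edge, pos 8
Distinct cells visited: 14 (path length 14)

Answer: 14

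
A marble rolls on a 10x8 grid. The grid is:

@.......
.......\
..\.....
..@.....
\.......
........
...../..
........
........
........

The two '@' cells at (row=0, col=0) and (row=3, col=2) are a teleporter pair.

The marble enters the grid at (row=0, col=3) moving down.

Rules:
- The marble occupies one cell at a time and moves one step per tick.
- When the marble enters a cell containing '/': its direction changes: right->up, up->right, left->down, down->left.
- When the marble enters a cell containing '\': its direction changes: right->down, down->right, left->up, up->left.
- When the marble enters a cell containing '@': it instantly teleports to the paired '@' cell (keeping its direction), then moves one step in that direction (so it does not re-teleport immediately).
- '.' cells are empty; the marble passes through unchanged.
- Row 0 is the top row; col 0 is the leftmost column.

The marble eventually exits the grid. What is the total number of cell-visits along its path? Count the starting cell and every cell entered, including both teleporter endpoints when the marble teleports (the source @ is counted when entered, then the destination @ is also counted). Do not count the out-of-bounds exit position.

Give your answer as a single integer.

Answer: 10

Derivation:
Step 1: enter (0,3), '.' pass, move down to (1,3)
Step 2: enter (1,3), '.' pass, move down to (2,3)
Step 3: enter (2,3), '.' pass, move down to (3,3)
Step 4: enter (3,3), '.' pass, move down to (4,3)
Step 5: enter (4,3), '.' pass, move down to (5,3)
Step 6: enter (5,3), '.' pass, move down to (6,3)
Step 7: enter (6,3), '.' pass, move down to (7,3)
Step 8: enter (7,3), '.' pass, move down to (8,3)
Step 9: enter (8,3), '.' pass, move down to (9,3)
Step 10: enter (9,3), '.' pass, move down to (10,3)
Step 11: at (10,3) — EXIT via bottom edge, pos 3
Path length (cell visits): 10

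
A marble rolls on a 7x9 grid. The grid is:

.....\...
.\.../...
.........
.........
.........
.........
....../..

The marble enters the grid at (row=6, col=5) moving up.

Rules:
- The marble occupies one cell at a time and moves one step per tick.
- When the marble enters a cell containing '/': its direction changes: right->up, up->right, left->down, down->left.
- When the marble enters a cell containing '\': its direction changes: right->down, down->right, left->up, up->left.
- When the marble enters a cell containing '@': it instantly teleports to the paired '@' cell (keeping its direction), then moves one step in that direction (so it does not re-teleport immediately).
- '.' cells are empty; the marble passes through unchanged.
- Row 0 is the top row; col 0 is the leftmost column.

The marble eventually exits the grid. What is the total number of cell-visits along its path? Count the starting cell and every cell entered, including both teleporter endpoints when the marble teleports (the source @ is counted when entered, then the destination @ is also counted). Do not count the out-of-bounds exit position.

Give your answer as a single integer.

Step 1: enter (6,5), '.' pass, move up to (5,5)
Step 2: enter (5,5), '.' pass, move up to (4,5)
Step 3: enter (4,5), '.' pass, move up to (3,5)
Step 4: enter (3,5), '.' pass, move up to (2,5)
Step 5: enter (2,5), '.' pass, move up to (1,5)
Step 6: enter (1,5), '/' deflects up->right, move right to (1,6)
Step 7: enter (1,6), '.' pass, move right to (1,7)
Step 8: enter (1,7), '.' pass, move right to (1,8)
Step 9: enter (1,8), '.' pass, move right to (1,9)
Step 10: at (1,9) — EXIT via right edge, pos 1
Path length (cell visits): 9

Answer: 9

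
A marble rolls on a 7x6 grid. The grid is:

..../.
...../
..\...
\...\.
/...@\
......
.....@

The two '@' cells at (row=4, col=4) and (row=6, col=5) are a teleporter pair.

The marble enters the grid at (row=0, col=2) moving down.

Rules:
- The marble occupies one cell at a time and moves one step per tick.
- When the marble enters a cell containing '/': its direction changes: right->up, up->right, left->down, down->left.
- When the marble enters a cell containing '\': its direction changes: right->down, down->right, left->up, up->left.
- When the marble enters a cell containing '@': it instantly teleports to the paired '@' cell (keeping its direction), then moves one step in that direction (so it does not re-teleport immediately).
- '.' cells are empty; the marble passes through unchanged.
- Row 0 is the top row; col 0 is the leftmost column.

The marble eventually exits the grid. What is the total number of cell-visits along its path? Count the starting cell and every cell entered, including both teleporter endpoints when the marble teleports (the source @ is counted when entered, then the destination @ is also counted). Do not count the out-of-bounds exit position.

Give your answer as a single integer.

Answer: 6

Derivation:
Step 1: enter (0,2), '.' pass, move down to (1,2)
Step 2: enter (1,2), '.' pass, move down to (2,2)
Step 3: enter (2,2), '\' deflects down->right, move right to (2,3)
Step 4: enter (2,3), '.' pass, move right to (2,4)
Step 5: enter (2,4), '.' pass, move right to (2,5)
Step 6: enter (2,5), '.' pass, move right to (2,6)
Step 7: at (2,6) — EXIT via right edge, pos 2
Path length (cell visits): 6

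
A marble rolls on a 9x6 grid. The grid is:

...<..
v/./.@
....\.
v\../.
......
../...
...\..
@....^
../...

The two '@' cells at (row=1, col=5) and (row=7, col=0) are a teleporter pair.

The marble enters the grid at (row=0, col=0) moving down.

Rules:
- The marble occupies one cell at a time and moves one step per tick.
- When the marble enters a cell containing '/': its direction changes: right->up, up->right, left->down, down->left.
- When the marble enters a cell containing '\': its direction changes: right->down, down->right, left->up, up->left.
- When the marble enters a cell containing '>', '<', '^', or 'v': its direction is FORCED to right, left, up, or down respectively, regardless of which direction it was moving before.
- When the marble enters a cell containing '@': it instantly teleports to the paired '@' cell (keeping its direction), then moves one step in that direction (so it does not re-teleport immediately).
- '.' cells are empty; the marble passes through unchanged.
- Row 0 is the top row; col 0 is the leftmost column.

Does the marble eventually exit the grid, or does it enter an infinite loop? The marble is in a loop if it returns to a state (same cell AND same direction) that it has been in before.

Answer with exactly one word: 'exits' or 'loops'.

Step 1: enter (0,0), '.' pass, move down to (1,0)
Step 2: enter (1,0), 'v' forces down->down, move down to (2,0)
Step 3: enter (2,0), '.' pass, move down to (3,0)
Step 4: enter (3,0), 'v' forces down->down, move down to (4,0)
Step 5: enter (4,0), '.' pass, move down to (5,0)
Step 6: enter (5,0), '.' pass, move down to (6,0)
Step 7: enter (6,0), '.' pass, move down to (7,0)
Step 8: enter (7,0), '@' teleport (7,0)->(1,5), also enter (1,5), move down to (2,5)
Step 9: enter (2,5), '.' pass, move down to (3,5)
Step 10: enter (3,5), '.' pass, move down to (4,5)
Step 11: enter (4,5), '.' pass, move down to (5,5)
Step 12: enter (5,5), '.' pass, move down to (6,5)
Step 13: enter (6,5), '.' pass, move down to (7,5)
Step 14: enter (7,5), '^' forces down->up, move up to (6,5)
Step 15: enter (6,5), '.' pass, move up to (5,5)
Step 16: enter (5,5), '.' pass, move up to (4,5)
Step 17: enter (4,5), '.' pass, move up to (3,5)
Step 18: enter (3,5), '.' pass, move up to (2,5)
Step 19: enter (2,5), '.' pass, move up to (1,5)
Step 20: enter (1,5), '@' teleport (1,5)->(7,0), also enter (7,0), move up to (6,0)
Step 21: enter (6,0), '.' pass, move up to (5,0)
Step 22: enter (5,0), '.' pass, move up to (4,0)
Step 23: enter (4,0), '.' pass, move up to (3,0)
Step 24: enter (3,0), 'v' forces up->down, move down to (4,0)
Step 25: at (4,0) dir=down — LOOP DETECTED (seen before)

Answer: loops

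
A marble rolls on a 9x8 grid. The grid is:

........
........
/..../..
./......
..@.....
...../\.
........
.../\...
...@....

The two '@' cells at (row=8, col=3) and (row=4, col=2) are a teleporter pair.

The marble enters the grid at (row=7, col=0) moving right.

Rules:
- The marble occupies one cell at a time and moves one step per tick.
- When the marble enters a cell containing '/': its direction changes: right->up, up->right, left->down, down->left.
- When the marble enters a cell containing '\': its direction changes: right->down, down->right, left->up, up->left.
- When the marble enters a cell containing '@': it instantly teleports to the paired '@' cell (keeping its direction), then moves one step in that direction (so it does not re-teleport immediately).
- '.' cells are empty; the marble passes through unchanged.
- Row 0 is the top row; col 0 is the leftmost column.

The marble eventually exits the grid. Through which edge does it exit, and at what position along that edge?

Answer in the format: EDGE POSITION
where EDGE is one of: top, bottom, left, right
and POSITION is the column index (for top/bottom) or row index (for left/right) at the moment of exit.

Answer: top 3

Derivation:
Step 1: enter (7,0), '.' pass, move right to (7,1)
Step 2: enter (7,1), '.' pass, move right to (7,2)
Step 3: enter (7,2), '.' pass, move right to (7,3)
Step 4: enter (7,3), '/' deflects right->up, move up to (6,3)
Step 5: enter (6,3), '.' pass, move up to (5,3)
Step 6: enter (5,3), '.' pass, move up to (4,3)
Step 7: enter (4,3), '.' pass, move up to (3,3)
Step 8: enter (3,3), '.' pass, move up to (2,3)
Step 9: enter (2,3), '.' pass, move up to (1,3)
Step 10: enter (1,3), '.' pass, move up to (0,3)
Step 11: enter (0,3), '.' pass, move up to (-1,3)
Step 12: at (-1,3) — EXIT via top edge, pos 3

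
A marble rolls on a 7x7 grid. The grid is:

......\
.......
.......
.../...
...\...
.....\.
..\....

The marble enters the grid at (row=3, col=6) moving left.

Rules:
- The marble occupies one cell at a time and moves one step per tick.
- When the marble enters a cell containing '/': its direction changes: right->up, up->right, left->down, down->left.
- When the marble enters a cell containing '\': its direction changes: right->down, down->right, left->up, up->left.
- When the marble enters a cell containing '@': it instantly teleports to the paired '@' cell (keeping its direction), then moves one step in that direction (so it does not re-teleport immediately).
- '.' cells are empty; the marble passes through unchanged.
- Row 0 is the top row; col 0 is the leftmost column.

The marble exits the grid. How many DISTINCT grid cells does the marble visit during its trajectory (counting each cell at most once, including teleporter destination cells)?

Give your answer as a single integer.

Answer: 8

Derivation:
Step 1: enter (3,6), '.' pass, move left to (3,5)
Step 2: enter (3,5), '.' pass, move left to (3,4)
Step 3: enter (3,4), '.' pass, move left to (3,3)
Step 4: enter (3,3), '/' deflects left->down, move down to (4,3)
Step 5: enter (4,3), '\' deflects down->right, move right to (4,4)
Step 6: enter (4,4), '.' pass, move right to (4,5)
Step 7: enter (4,5), '.' pass, move right to (4,6)
Step 8: enter (4,6), '.' pass, move right to (4,7)
Step 9: at (4,7) — EXIT via right edge, pos 4
Distinct cells visited: 8 (path length 8)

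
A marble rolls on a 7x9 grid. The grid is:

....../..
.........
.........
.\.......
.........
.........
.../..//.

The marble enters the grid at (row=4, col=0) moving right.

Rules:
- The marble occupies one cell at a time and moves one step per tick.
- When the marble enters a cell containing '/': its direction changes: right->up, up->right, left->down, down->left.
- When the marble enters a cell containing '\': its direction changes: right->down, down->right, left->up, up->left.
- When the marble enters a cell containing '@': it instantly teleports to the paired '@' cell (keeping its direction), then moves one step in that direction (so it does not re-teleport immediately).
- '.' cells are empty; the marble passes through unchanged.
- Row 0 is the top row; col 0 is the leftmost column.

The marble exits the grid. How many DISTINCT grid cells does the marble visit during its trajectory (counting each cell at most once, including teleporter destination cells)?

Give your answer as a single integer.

Step 1: enter (4,0), '.' pass, move right to (4,1)
Step 2: enter (4,1), '.' pass, move right to (4,2)
Step 3: enter (4,2), '.' pass, move right to (4,3)
Step 4: enter (4,3), '.' pass, move right to (4,4)
Step 5: enter (4,4), '.' pass, move right to (4,5)
Step 6: enter (4,5), '.' pass, move right to (4,6)
Step 7: enter (4,6), '.' pass, move right to (4,7)
Step 8: enter (4,7), '.' pass, move right to (4,8)
Step 9: enter (4,8), '.' pass, move right to (4,9)
Step 10: at (4,9) — EXIT via right edge, pos 4
Distinct cells visited: 9 (path length 9)

Answer: 9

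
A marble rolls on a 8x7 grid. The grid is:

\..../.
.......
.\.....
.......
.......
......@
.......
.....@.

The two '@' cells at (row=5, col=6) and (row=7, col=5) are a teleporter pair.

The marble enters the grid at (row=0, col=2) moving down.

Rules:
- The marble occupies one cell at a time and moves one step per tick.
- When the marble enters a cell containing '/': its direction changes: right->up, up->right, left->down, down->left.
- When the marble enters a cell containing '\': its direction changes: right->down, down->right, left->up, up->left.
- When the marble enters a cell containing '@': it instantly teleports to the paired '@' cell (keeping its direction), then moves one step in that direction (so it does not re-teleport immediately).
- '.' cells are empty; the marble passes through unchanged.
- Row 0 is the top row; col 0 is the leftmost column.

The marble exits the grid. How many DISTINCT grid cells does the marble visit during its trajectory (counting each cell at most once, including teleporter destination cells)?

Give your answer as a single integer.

Answer: 8

Derivation:
Step 1: enter (0,2), '.' pass, move down to (1,2)
Step 2: enter (1,2), '.' pass, move down to (2,2)
Step 3: enter (2,2), '.' pass, move down to (3,2)
Step 4: enter (3,2), '.' pass, move down to (4,2)
Step 5: enter (4,2), '.' pass, move down to (5,2)
Step 6: enter (5,2), '.' pass, move down to (6,2)
Step 7: enter (6,2), '.' pass, move down to (7,2)
Step 8: enter (7,2), '.' pass, move down to (8,2)
Step 9: at (8,2) — EXIT via bottom edge, pos 2
Distinct cells visited: 8 (path length 8)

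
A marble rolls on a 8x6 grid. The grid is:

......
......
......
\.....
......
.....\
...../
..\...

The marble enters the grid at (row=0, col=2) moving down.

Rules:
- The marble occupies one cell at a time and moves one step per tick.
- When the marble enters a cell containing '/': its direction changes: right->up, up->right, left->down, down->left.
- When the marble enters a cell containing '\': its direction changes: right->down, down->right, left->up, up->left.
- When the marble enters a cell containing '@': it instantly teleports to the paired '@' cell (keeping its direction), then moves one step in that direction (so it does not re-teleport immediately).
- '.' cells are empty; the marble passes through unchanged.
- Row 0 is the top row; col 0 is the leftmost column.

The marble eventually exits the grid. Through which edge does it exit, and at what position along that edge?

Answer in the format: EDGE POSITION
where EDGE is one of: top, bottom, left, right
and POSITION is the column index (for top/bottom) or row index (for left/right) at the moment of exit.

Step 1: enter (0,2), '.' pass, move down to (1,2)
Step 2: enter (1,2), '.' pass, move down to (2,2)
Step 3: enter (2,2), '.' pass, move down to (3,2)
Step 4: enter (3,2), '.' pass, move down to (4,2)
Step 5: enter (4,2), '.' pass, move down to (5,2)
Step 6: enter (5,2), '.' pass, move down to (6,2)
Step 7: enter (6,2), '.' pass, move down to (7,2)
Step 8: enter (7,2), '\' deflects down->right, move right to (7,3)
Step 9: enter (7,3), '.' pass, move right to (7,4)
Step 10: enter (7,4), '.' pass, move right to (7,5)
Step 11: enter (7,5), '.' pass, move right to (7,6)
Step 12: at (7,6) — EXIT via right edge, pos 7

Answer: right 7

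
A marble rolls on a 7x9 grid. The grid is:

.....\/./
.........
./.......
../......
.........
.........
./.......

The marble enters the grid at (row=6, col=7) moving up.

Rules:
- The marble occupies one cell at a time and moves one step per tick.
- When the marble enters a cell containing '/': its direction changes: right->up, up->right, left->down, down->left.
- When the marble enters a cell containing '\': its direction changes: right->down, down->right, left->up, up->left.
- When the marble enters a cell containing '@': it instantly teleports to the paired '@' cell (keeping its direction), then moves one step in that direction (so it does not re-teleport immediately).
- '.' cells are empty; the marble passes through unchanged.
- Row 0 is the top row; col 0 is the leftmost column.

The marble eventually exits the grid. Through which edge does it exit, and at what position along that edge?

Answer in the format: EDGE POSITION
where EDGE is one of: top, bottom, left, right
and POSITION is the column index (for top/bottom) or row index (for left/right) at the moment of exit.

Answer: top 7

Derivation:
Step 1: enter (6,7), '.' pass, move up to (5,7)
Step 2: enter (5,7), '.' pass, move up to (4,7)
Step 3: enter (4,7), '.' pass, move up to (3,7)
Step 4: enter (3,7), '.' pass, move up to (2,7)
Step 5: enter (2,7), '.' pass, move up to (1,7)
Step 6: enter (1,7), '.' pass, move up to (0,7)
Step 7: enter (0,7), '.' pass, move up to (-1,7)
Step 8: at (-1,7) — EXIT via top edge, pos 7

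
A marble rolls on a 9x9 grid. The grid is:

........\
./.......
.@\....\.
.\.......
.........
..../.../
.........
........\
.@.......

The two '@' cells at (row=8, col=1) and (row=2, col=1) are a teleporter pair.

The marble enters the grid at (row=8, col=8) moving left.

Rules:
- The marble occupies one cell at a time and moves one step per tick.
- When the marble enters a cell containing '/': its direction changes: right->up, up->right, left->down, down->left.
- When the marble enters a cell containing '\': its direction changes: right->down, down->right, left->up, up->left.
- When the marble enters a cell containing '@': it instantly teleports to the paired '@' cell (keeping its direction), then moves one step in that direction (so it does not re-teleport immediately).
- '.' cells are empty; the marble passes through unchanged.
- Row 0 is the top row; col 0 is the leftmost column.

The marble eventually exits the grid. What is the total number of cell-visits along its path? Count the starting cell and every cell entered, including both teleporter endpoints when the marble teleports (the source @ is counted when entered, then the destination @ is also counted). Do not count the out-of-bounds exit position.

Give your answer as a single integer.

Step 1: enter (8,8), '.' pass, move left to (8,7)
Step 2: enter (8,7), '.' pass, move left to (8,6)
Step 3: enter (8,6), '.' pass, move left to (8,5)
Step 4: enter (8,5), '.' pass, move left to (8,4)
Step 5: enter (8,4), '.' pass, move left to (8,3)
Step 6: enter (8,3), '.' pass, move left to (8,2)
Step 7: enter (8,2), '.' pass, move left to (8,1)
Step 8: enter (8,1), '@' teleport (8,1)->(2,1), also enter (2,1), move left to (2,0)
Step 9: enter (2,0), '.' pass, move left to (2,-1)
Step 10: at (2,-1) — EXIT via left edge, pos 2
Path length (cell visits): 10

Answer: 10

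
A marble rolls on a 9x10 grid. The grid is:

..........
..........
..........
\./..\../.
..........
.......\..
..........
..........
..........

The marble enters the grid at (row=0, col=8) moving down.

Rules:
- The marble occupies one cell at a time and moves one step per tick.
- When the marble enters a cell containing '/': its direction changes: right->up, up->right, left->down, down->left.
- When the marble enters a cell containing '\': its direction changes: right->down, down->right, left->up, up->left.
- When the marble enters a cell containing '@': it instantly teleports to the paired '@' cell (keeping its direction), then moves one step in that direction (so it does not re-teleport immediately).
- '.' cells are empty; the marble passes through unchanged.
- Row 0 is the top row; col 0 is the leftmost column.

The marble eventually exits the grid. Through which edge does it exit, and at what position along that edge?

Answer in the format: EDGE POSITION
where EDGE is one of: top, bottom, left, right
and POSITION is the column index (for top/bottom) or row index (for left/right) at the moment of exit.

Step 1: enter (0,8), '.' pass, move down to (1,8)
Step 2: enter (1,8), '.' pass, move down to (2,8)
Step 3: enter (2,8), '.' pass, move down to (3,8)
Step 4: enter (3,8), '/' deflects down->left, move left to (3,7)
Step 5: enter (3,7), '.' pass, move left to (3,6)
Step 6: enter (3,6), '.' pass, move left to (3,5)
Step 7: enter (3,5), '\' deflects left->up, move up to (2,5)
Step 8: enter (2,5), '.' pass, move up to (1,5)
Step 9: enter (1,5), '.' pass, move up to (0,5)
Step 10: enter (0,5), '.' pass, move up to (-1,5)
Step 11: at (-1,5) — EXIT via top edge, pos 5

Answer: top 5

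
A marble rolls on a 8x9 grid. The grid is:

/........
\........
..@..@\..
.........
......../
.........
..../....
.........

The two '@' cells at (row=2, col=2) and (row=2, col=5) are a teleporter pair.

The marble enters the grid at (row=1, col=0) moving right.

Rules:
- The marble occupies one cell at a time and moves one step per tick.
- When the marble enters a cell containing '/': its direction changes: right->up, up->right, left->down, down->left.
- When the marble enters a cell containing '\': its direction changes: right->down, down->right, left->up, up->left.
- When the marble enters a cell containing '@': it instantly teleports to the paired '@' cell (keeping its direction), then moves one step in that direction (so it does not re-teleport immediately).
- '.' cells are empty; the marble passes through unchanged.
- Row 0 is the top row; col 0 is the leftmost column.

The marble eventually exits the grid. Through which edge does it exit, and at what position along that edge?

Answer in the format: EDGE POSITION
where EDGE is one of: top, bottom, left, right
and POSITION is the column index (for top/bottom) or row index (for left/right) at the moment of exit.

Step 1: enter (1,0), '\' deflects right->down, move down to (2,0)
Step 2: enter (2,0), '.' pass, move down to (3,0)
Step 3: enter (3,0), '.' pass, move down to (4,0)
Step 4: enter (4,0), '.' pass, move down to (5,0)
Step 5: enter (5,0), '.' pass, move down to (6,0)
Step 6: enter (6,0), '.' pass, move down to (7,0)
Step 7: enter (7,0), '.' pass, move down to (8,0)
Step 8: at (8,0) — EXIT via bottom edge, pos 0

Answer: bottom 0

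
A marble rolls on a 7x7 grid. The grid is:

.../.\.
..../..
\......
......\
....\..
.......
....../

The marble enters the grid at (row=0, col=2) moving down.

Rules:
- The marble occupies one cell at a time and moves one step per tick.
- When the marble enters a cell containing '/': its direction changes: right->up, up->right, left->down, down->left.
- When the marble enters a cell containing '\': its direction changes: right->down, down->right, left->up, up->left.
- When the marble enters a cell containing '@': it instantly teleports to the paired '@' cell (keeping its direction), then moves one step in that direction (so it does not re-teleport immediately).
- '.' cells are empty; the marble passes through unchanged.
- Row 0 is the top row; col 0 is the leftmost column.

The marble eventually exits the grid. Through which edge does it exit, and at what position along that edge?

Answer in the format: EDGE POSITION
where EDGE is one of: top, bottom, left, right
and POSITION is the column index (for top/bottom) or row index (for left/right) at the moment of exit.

Answer: bottom 2

Derivation:
Step 1: enter (0,2), '.' pass, move down to (1,2)
Step 2: enter (1,2), '.' pass, move down to (2,2)
Step 3: enter (2,2), '.' pass, move down to (3,2)
Step 4: enter (3,2), '.' pass, move down to (4,2)
Step 5: enter (4,2), '.' pass, move down to (5,2)
Step 6: enter (5,2), '.' pass, move down to (6,2)
Step 7: enter (6,2), '.' pass, move down to (7,2)
Step 8: at (7,2) — EXIT via bottom edge, pos 2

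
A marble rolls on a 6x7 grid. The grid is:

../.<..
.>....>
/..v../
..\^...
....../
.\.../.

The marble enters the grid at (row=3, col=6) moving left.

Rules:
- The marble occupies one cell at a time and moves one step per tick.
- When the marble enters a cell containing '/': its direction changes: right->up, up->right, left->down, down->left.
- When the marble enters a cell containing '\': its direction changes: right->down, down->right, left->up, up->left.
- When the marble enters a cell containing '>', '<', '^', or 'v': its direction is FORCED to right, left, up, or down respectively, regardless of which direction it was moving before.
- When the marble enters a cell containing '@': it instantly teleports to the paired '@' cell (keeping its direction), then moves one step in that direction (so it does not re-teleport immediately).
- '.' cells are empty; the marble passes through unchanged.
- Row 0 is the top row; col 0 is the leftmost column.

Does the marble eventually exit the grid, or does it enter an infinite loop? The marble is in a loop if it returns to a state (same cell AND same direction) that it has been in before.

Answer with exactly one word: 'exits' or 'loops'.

Answer: loops

Derivation:
Step 1: enter (3,6), '.' pass, move left to (3,5)
Step 2: enter (3,5), '.' pass, move left to (3,4)
Step 3: enter (3,4), '.' pass, move left to (3,3)
Step 4: enter (3,3), '^' forces left->up, move up to (2,3)
Step 5: enter (2,3), 'v' forces up->down, move down to (3,3)
Step 6: enter (3,3), '^' forces down->up, move up to (2,3)
Step 7: at (2,3) dir=up — LOOP DETECTED (seen before)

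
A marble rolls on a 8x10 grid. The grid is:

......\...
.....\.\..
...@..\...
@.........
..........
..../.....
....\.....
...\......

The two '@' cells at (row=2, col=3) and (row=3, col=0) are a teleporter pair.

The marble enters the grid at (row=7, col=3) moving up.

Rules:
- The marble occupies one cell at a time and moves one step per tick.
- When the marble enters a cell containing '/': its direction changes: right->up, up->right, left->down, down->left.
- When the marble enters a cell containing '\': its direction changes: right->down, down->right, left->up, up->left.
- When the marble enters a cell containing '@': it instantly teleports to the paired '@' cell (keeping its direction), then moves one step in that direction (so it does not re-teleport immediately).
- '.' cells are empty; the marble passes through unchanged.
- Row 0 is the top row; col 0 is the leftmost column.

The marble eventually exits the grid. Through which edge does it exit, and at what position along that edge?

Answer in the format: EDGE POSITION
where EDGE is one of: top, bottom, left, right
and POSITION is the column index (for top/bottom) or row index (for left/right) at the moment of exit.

Answer: left 7

Derivation:
Step 1: enter (7,3), '\' deflects up->left, move left to (7,2)
Step 2: enter (7,2), '.' pass, move left to (7,1)
Step 3: enter (7,1), '.' pass, move left to (7,0)
Step 4: enter (7,0), '.' pass, move left to (7,-1)
Step 5: at (7,-1) — EXIT via left edge, pos 7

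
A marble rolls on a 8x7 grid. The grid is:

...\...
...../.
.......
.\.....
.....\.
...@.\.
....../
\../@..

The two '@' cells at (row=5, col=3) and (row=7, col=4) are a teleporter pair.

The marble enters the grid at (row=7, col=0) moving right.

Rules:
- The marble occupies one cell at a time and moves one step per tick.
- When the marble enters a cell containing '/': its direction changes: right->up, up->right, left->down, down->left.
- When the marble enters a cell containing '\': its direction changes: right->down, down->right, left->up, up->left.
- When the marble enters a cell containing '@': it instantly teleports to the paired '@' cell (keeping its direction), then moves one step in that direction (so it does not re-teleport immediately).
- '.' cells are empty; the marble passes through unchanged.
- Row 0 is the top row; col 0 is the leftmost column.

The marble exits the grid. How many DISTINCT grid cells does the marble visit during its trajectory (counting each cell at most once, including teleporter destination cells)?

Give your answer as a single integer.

Step 1: enter (7,0), '\' deflects right->down, move down to (8,0)
Step 2: at (8,0) — EXIT via bottom edge, pos 0
Distinct cells visited: 1 (path length 1)

Answer: 1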